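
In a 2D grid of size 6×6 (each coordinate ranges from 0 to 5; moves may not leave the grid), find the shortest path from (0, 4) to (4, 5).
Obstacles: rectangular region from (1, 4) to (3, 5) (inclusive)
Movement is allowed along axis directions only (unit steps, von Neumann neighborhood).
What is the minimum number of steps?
7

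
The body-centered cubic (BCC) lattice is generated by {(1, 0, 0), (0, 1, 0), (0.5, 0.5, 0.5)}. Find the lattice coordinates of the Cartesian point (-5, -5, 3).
-8b₁ - 8b₂ + 6b₃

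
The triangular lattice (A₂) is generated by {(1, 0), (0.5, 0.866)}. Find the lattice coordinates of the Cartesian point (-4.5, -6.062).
-b₁ - 7b₂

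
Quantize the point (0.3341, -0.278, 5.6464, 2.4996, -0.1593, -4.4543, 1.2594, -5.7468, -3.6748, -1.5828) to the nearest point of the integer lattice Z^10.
(0, 0, 6, 2, 0, -4, 1, -6, -4, -2)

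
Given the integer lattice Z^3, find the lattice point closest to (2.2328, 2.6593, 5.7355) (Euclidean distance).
(2, 3, 6)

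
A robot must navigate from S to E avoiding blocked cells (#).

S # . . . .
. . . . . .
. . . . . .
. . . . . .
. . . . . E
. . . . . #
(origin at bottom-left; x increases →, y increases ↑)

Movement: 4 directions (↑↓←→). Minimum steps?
9
(one shortest path: (0, 5) → (0, 4) → (1, 4) → (2, 4) → (3, 4) → (4, 4) → (5, 4) → (5, 3) → (5, 2) → (5, 1))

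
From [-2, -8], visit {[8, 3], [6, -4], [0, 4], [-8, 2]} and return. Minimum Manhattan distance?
56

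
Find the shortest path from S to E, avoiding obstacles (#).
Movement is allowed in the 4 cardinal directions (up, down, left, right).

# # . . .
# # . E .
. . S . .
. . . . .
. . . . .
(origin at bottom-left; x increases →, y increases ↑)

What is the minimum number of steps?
2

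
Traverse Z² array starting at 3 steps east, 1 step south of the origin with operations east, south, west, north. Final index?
(3, -1)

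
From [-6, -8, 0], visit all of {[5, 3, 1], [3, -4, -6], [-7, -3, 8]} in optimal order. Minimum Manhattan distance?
55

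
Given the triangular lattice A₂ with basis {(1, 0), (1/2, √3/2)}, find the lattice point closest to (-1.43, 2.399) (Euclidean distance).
(-1.5, 2.598)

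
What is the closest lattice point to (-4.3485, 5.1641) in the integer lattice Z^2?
(-4, 5)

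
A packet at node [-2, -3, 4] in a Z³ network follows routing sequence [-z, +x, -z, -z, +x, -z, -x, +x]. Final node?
(0, -3, 0)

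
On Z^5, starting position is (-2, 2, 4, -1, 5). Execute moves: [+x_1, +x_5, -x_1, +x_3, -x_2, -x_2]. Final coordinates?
(-2, 0, 5, -1, 6)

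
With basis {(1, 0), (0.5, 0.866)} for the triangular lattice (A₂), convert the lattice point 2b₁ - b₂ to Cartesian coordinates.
(1.5, -0.866)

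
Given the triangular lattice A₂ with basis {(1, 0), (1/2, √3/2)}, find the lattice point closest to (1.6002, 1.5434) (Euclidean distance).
(2, 1.732)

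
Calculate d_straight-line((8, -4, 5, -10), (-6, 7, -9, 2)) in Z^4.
25.632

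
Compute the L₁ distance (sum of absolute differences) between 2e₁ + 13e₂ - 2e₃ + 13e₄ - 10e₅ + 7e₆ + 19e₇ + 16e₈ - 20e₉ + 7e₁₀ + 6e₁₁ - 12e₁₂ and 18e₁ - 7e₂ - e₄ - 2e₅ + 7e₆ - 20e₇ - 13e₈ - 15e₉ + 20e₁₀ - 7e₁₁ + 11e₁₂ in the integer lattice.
182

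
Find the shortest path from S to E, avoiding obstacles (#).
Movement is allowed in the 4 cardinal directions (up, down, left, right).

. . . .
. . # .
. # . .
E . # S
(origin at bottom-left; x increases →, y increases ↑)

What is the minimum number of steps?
9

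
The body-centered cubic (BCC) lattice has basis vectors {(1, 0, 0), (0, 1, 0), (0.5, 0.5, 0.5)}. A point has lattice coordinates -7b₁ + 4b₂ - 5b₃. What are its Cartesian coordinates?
(-9.5, 1.5, -2.5)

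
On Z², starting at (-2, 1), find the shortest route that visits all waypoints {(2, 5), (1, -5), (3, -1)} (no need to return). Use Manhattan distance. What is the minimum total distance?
21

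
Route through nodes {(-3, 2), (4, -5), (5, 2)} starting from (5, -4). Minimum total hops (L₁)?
18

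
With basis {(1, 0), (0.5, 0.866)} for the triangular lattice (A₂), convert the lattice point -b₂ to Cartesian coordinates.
(-0.5, -0.866)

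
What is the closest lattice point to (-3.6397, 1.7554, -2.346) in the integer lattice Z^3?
(-4, 2, -2)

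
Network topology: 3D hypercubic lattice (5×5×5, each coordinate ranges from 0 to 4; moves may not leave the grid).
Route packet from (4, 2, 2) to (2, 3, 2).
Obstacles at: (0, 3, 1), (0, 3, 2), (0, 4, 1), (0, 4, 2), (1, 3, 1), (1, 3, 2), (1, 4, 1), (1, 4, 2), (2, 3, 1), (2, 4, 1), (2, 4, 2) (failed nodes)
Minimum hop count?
3
(one shortest path: (4, 2, 2) → (3, 2, 2) → (2, 2, 2) → (2, 3, 2))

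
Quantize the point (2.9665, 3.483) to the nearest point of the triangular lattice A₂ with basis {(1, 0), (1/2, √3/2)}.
(3, 3.464)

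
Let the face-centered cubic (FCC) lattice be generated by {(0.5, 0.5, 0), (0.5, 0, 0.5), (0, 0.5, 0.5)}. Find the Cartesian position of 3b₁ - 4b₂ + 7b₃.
(-0.5, 5, 1.5)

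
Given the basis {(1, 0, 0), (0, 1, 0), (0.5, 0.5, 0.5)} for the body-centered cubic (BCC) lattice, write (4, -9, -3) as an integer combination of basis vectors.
7b₁ - 6b₂ - 6b₃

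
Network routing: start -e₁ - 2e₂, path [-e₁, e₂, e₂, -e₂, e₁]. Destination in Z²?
(-1, -1)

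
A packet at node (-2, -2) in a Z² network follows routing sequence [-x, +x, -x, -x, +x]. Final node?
(-3, -2)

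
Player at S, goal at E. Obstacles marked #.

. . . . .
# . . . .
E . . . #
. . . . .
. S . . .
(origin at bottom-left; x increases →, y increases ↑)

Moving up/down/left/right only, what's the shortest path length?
3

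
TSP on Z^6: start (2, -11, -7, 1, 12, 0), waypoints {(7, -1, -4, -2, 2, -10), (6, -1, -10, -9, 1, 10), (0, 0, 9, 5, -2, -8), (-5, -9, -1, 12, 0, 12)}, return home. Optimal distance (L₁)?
220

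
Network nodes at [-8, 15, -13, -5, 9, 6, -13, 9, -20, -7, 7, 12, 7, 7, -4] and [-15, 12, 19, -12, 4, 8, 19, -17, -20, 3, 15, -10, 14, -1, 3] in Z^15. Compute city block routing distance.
176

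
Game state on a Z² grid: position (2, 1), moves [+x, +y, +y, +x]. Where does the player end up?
(4, 3)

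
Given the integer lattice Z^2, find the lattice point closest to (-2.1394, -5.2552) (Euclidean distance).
(-2, -5)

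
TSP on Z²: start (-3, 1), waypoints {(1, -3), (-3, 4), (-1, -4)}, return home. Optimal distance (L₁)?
24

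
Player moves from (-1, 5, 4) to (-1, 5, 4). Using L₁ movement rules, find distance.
0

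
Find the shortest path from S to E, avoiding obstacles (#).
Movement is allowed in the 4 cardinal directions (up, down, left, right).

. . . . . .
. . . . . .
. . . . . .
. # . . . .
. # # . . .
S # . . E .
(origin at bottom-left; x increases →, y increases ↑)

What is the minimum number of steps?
10
(one shortest path: (0, 0) → (0, 1) → (0, 2) → (0, 3) → (1, 3) → (2, 3) → (3, 3) → (4, 3) → (4, 2) → (4, 1) → (4, 0))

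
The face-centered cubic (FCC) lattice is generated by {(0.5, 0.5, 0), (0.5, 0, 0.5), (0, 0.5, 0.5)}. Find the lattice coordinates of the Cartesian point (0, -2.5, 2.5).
-5b₁ + 5b₂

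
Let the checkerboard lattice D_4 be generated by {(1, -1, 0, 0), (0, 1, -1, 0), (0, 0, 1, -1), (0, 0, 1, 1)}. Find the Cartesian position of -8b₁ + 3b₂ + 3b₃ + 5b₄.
(-8, 11, 5, 2)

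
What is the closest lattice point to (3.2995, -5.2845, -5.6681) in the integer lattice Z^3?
(3, -5, -6)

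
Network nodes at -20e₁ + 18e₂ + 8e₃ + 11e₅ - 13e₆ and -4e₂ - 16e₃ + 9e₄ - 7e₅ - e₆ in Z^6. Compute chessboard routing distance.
24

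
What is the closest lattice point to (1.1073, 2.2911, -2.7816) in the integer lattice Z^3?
(1, 2, -3)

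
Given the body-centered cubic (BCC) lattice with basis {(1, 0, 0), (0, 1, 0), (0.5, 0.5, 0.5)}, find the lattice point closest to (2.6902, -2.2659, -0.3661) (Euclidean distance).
(2.5, -2.5, -0.5)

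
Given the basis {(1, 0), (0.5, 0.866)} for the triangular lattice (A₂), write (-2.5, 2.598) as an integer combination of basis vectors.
-4b₁ + 3b₂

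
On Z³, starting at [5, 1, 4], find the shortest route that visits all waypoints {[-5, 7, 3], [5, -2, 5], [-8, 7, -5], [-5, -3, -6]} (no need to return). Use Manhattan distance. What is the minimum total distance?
50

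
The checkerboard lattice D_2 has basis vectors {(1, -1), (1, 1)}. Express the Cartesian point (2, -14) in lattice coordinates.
8b₁ - 6b₂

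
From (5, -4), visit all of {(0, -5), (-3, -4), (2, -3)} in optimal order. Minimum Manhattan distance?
12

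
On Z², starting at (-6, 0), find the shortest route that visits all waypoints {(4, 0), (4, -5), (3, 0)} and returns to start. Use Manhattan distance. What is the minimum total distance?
30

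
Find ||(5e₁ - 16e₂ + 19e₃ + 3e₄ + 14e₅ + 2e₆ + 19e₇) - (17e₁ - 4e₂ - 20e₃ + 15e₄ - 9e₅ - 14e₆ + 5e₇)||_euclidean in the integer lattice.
54.1664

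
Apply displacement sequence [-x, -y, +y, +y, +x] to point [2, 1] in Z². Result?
(2, 2)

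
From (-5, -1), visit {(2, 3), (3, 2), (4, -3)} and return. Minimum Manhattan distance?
30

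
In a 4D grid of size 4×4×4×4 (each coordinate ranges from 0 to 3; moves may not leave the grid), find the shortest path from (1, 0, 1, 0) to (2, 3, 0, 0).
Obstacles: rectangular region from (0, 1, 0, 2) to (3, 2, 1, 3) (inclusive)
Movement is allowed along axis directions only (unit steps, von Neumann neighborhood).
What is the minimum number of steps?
5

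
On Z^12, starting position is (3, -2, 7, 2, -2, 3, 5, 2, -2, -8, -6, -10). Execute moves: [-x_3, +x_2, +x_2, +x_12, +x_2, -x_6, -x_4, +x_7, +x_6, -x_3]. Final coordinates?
(3, 1, 5, 1, -2, 3, 6, 2, -2, -8, -6, -9)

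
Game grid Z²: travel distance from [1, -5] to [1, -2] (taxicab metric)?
3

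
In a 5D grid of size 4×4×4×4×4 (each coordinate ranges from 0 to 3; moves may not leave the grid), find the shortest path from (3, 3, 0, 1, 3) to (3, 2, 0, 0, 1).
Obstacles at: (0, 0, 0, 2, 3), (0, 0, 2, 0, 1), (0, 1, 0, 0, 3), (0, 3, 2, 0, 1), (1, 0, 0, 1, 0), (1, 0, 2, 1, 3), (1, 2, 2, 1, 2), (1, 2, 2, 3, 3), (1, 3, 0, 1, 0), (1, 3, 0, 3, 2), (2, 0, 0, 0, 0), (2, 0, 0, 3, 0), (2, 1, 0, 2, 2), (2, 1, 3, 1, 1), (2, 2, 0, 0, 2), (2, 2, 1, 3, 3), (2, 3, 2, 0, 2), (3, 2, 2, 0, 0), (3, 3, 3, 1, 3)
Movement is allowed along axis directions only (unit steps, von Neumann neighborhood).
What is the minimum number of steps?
4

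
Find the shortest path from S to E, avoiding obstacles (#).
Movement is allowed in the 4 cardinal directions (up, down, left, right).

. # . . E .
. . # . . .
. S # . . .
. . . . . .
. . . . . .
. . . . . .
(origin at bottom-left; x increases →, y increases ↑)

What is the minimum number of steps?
7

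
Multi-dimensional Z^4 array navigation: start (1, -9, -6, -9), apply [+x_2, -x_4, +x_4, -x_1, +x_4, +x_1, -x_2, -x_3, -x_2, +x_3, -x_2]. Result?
(1, -11, -6, -8)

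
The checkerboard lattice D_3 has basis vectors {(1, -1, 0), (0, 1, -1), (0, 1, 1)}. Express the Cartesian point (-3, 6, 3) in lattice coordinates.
-3b₁ + 3b₃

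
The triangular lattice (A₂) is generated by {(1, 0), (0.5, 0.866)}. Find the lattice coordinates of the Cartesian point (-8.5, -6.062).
-5b₁ - 7b₂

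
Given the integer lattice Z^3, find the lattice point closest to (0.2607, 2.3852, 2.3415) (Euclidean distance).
(0, 2, 2)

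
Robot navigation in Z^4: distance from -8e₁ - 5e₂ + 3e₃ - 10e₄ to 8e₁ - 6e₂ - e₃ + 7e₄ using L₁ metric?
38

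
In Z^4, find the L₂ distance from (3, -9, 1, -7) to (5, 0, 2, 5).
15.1658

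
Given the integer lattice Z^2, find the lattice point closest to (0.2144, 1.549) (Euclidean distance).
(0, 2)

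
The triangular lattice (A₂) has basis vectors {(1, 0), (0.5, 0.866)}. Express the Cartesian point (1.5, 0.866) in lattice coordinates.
b₁ + b₂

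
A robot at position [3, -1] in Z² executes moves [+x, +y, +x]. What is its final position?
(5, 0)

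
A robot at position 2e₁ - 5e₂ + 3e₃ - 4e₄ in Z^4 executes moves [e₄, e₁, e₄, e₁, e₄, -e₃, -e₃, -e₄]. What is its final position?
(4, -5, 1, -2)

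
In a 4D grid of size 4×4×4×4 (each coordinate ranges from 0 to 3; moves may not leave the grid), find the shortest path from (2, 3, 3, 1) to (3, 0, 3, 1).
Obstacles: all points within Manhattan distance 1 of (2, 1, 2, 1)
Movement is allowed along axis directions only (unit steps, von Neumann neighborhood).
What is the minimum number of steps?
4
(one shortest path: (2, 3, 3, 1) → (3, 3, 3, 1) → (3, 2, 3, 1) → (3, 1, 3, 1) → (3, 0, 3, 1))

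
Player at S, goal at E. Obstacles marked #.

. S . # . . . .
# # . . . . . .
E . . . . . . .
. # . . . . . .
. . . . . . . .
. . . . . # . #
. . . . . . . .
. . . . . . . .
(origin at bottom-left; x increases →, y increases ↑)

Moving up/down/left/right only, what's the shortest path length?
5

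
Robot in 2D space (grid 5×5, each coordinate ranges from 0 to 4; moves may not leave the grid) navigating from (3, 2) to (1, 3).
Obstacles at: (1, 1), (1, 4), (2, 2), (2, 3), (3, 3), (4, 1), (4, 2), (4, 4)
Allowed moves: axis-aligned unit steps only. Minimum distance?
9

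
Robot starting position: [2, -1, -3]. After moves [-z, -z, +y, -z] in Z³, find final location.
(2, 0, -6)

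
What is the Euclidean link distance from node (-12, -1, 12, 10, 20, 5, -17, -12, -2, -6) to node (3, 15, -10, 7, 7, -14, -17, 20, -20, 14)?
57.0263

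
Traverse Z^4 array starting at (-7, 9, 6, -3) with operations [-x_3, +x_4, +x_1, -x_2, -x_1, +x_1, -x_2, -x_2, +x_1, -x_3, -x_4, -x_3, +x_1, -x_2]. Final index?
(-4, 5, 3, -3)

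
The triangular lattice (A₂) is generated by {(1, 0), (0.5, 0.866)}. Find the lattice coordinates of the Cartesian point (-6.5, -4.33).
-4b₁ - 5b₂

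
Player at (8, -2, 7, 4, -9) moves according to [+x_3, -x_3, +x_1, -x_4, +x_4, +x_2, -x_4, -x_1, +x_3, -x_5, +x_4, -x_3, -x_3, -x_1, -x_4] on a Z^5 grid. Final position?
(7, -1, 6, 3, -10)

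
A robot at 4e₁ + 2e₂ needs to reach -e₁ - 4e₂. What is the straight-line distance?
7.81025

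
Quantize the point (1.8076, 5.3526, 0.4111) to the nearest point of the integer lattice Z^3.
(2, 5, 0)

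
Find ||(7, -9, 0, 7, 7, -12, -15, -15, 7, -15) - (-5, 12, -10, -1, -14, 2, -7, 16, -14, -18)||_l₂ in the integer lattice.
53.4883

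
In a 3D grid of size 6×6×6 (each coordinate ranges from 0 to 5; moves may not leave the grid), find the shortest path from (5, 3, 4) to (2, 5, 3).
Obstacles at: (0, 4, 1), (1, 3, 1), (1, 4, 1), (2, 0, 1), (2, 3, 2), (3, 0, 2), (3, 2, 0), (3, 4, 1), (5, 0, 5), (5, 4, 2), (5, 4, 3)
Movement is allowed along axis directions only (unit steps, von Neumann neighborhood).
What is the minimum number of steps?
6
(one shortest path: (5, 3, 4) → (4, 3, 4) → (3, 3, 4) → (2, 3, 4) → (2, 4, 4) → (2, 5, 4) → (2, 5, 3))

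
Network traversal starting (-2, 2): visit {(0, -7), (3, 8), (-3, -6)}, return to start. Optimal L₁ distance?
42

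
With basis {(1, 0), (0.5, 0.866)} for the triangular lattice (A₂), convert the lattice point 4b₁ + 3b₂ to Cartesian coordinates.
(5.5, 2.598)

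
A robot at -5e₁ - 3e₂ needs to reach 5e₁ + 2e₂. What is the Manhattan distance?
15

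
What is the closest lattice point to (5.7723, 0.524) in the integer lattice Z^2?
(6, 1)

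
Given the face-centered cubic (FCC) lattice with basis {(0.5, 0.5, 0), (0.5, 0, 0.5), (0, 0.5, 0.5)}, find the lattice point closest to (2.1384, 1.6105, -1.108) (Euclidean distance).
(2.5, 1.5, -1)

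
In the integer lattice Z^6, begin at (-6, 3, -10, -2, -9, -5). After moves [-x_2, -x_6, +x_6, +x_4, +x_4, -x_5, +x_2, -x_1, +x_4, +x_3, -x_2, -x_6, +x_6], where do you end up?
(-7, 2, -9, 1, -10, -5)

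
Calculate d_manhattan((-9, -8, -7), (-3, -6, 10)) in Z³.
25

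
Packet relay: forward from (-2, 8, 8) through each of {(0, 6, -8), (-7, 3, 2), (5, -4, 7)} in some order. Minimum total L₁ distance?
64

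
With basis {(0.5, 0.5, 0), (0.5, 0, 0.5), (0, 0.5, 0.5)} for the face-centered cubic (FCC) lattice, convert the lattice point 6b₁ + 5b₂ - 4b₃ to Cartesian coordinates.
(5.5, 1, 0.5)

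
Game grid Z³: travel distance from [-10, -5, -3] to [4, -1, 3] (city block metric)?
24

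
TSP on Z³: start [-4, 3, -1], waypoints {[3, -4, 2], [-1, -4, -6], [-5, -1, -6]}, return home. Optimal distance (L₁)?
46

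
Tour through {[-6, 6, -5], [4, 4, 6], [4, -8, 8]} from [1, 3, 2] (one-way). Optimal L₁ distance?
54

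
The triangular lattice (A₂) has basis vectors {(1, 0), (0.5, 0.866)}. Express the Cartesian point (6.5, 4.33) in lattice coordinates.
4b₁ + 5b₂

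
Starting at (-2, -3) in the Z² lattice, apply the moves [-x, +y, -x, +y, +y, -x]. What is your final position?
(-5, 0)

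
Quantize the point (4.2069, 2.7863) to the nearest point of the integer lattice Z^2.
(4, 3)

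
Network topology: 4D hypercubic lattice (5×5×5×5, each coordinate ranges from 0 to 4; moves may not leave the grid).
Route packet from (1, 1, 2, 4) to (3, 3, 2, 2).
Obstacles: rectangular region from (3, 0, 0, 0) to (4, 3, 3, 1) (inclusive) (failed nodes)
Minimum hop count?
6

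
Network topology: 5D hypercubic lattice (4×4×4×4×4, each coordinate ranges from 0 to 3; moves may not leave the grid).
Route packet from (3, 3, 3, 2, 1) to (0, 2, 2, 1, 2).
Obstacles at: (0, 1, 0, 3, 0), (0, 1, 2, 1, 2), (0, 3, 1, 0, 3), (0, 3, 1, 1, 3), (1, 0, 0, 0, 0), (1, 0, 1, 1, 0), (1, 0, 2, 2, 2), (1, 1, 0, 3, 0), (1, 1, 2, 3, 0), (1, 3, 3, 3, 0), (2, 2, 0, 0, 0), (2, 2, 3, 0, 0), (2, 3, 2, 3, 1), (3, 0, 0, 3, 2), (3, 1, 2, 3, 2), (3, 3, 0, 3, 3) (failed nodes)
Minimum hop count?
7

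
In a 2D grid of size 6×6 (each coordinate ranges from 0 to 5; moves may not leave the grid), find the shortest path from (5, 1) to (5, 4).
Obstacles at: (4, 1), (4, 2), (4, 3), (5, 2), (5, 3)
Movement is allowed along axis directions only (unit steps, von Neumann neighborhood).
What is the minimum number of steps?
9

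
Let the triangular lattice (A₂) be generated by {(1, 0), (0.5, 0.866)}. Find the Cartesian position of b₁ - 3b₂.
(-0.5, -2.598)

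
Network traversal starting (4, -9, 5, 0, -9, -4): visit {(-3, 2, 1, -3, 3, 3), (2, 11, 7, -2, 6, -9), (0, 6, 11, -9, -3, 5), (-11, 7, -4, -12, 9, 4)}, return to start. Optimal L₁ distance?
208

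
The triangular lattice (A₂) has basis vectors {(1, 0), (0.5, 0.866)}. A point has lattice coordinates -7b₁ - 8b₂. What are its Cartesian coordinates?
(-11, -6.928)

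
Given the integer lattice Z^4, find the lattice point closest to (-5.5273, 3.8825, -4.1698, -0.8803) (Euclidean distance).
(-6, 4, -4, -1)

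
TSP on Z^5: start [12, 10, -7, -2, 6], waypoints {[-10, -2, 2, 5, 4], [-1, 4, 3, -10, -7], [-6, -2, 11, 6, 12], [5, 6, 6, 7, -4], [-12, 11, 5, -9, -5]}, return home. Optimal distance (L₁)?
220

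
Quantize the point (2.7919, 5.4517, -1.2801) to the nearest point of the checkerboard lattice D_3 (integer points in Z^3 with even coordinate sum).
(3, 6, -1)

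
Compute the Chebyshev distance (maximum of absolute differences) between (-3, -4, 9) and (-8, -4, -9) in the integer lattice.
18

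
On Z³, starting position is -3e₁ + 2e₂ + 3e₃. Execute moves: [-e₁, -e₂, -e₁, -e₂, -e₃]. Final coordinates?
(-5, 0, 2)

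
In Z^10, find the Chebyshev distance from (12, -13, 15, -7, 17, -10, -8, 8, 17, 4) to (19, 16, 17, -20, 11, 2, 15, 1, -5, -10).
29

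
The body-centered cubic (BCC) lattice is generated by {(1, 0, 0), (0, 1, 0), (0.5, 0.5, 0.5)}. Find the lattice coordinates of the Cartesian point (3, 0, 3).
-3b₂ + 6b₃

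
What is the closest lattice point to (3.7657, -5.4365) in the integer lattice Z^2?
(4, -5)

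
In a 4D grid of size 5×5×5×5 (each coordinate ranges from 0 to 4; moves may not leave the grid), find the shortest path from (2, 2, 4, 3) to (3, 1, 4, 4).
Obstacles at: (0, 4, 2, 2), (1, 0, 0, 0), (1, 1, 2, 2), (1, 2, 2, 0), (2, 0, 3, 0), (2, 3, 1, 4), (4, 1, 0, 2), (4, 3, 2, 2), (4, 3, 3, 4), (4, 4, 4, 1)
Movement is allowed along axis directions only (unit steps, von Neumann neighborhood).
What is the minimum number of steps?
3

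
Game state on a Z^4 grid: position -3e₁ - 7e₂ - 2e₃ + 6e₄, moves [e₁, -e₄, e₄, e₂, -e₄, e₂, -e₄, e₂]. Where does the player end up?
(-2, -4, -2, 4)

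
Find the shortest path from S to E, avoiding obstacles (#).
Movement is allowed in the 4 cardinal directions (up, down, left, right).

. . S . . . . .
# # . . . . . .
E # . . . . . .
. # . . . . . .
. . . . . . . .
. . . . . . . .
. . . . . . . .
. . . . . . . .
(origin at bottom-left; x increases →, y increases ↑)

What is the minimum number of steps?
8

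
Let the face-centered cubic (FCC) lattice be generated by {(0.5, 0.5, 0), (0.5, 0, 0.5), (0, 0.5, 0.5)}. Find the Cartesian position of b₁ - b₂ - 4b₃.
(0, -1.5, -2.5)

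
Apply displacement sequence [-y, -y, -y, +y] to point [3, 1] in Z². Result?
(3, -1)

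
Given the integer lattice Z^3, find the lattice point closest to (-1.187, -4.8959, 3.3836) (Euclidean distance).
(-1, -5, 3)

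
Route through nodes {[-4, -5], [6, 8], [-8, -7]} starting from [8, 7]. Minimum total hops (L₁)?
32
(one optimal route: (8, 7) → (6, 8) → (-4, -5) → (-8, -7))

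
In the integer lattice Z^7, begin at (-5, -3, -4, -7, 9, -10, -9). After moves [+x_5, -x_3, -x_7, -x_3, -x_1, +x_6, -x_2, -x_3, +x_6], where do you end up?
(-6, -4, -7, -7, 10, -8, -10)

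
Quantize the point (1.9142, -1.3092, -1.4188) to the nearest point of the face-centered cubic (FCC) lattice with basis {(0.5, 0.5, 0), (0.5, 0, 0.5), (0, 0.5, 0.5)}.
(2, -1.5, -1.5)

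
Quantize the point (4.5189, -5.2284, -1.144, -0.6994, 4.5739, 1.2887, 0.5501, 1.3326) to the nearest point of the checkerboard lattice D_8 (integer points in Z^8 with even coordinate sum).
(5, -5, -1, -1, 5, 1, 1, 1)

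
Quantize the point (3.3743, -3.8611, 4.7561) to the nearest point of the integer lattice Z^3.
(3, -4, 5)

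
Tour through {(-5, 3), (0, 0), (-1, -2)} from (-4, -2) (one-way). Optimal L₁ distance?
14
(one optimal route: (-4, -2) → (-1, -2) → (0, 0) → (-5, 3))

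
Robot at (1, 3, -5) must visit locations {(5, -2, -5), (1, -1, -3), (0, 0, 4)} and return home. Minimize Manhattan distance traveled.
38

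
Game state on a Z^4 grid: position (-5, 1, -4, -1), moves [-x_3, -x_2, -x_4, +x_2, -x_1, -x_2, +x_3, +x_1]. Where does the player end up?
(-5, 0, -4, -2)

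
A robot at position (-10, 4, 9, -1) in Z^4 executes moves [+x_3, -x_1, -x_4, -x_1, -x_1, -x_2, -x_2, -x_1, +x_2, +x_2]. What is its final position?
(-14, 4, 10, -2)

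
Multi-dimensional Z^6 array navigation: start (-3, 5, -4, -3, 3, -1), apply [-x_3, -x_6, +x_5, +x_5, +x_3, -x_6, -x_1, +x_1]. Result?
(-3, 5, -4, -3, 5, -3)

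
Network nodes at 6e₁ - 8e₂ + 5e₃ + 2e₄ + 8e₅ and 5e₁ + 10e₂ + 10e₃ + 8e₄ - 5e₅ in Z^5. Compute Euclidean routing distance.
23.5584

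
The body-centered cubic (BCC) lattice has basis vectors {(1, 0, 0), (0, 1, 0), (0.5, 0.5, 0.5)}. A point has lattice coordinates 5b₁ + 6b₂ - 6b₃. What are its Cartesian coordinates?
(2, 3, -3)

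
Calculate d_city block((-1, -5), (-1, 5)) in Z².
10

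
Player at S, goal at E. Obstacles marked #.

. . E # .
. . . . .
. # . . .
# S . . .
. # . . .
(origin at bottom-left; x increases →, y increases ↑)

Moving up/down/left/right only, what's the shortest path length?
4
(one shortest path: (1, 1) → (2, 1) → (2, 2) → (2, 3) → (2, 4))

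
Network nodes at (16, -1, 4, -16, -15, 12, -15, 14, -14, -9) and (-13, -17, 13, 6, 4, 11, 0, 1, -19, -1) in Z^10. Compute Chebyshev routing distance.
29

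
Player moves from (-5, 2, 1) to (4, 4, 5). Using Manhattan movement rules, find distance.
15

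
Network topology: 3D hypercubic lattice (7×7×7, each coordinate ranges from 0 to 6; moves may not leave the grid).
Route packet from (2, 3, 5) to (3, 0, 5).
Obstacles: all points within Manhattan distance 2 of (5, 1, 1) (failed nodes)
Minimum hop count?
4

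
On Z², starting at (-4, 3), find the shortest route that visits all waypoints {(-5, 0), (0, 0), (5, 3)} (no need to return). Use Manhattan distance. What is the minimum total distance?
17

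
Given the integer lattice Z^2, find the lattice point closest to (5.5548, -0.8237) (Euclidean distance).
(6, -1)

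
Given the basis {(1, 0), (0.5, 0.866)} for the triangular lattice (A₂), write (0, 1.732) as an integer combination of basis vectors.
-b₁ + 2b₂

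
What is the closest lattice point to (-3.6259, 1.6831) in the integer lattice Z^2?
(-4, 2)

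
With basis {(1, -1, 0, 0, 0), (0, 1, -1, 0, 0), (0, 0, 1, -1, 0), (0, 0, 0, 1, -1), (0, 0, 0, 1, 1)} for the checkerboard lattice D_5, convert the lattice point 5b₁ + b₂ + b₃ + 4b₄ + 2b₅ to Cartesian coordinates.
(5, -4, 0, 5, -2)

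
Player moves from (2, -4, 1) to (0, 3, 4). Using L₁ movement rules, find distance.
12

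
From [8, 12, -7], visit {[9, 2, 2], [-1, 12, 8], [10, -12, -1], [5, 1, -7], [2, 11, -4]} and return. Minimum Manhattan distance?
108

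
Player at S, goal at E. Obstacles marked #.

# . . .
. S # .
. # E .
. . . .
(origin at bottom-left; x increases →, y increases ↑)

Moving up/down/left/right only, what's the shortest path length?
6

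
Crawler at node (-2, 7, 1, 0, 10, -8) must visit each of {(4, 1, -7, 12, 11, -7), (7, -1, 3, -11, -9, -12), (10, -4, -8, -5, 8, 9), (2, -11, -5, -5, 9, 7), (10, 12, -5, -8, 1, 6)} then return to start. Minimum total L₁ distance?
244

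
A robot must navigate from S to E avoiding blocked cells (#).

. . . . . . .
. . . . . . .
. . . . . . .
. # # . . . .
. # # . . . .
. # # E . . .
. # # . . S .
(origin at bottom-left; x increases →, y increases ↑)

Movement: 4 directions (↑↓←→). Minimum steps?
3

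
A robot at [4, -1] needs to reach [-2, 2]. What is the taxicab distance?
9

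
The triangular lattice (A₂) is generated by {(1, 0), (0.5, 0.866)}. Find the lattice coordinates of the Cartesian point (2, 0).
2b₁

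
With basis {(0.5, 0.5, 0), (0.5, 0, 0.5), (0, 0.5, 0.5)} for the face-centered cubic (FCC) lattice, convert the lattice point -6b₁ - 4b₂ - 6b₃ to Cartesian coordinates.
(-5, -6, -5)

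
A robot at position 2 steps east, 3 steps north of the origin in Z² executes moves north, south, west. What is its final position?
(1, 3)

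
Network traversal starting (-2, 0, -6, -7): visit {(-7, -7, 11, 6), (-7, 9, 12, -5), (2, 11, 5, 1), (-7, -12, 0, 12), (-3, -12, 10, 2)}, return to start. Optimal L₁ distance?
166
(one optimal route: (-2, 0, -6, -7) → (2, 11, 5, 1) → (-7, 9, 12, -5) → (-7, -7, 11, 6) → (-3, -12, 10, 2) → (-7, -12, 0, 12) → (-2, 0, -6, -7))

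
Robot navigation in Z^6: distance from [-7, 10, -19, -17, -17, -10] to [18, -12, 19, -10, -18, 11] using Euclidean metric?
55.1725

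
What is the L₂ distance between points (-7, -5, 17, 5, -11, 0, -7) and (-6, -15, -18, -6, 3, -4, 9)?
43.7607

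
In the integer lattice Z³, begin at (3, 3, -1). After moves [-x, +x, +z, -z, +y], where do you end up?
(3, 4, -1)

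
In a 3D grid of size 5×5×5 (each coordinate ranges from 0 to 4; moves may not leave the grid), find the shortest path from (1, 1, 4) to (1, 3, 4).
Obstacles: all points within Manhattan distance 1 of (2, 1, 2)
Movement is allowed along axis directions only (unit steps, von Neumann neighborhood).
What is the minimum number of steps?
2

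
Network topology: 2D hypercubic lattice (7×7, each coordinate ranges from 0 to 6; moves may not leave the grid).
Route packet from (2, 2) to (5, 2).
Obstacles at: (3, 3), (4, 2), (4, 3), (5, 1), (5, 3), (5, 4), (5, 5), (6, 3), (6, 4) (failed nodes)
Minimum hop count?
9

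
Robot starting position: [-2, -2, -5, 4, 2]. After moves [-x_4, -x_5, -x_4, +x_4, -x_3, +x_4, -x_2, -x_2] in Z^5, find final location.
(-2, -4, -6, 4, 1)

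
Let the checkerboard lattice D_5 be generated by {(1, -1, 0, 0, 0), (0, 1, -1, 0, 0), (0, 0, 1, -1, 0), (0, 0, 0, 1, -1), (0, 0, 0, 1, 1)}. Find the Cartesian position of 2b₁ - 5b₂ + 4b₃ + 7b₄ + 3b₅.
(2, -7, 9, 6, -4)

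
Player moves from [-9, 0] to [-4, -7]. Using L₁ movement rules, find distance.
12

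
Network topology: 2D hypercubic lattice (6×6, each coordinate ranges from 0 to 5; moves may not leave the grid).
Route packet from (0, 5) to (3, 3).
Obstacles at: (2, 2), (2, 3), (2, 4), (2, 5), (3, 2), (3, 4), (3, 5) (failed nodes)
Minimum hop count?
11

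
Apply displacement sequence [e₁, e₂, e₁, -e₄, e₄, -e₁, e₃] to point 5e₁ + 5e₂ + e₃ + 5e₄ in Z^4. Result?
(6, 6, 2, 5)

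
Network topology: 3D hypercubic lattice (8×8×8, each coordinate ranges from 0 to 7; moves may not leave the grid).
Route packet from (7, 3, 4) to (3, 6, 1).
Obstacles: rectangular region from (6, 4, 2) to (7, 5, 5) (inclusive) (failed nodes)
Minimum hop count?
10
(one shortest path: (7, 3, 4) → (6, 3, 4) → (5, 3, 4) → (4, 3, 4) → (3, 3, 4) → (3, 4, 4) → (3, 5, 4) → (3, 6, 4) → (3, 6, 3) → (3, 6, 2) → (3, 6, 1))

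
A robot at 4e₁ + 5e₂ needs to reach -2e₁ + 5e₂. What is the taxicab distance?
6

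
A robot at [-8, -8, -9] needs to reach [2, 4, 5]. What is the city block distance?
36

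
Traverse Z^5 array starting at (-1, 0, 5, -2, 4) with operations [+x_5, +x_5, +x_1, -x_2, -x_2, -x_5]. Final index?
(0, -2, 5, -2, 5)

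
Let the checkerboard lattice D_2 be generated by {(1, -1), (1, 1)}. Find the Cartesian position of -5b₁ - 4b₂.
(-9, 1)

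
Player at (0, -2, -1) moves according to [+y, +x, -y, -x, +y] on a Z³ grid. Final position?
(0, -1, -1)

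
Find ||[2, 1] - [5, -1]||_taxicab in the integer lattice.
5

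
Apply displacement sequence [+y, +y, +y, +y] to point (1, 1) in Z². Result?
(1, 5)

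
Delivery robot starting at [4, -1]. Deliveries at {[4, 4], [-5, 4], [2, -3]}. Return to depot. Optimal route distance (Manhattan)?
32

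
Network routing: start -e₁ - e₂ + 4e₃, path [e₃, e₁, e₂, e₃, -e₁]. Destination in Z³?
(-1, 0, 6)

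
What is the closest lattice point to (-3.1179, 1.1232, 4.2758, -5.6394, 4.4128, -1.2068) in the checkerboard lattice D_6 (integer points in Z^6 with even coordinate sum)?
(-3, 1, 4, -6, 5, -1)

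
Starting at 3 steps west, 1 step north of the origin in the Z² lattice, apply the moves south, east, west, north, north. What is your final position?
(-3, 2)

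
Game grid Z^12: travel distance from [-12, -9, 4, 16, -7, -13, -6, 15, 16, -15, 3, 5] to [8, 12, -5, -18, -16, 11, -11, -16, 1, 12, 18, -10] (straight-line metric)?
71.5891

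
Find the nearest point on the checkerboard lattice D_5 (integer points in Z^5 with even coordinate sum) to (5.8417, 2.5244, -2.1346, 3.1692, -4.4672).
(6, 3, -2, 3, -4)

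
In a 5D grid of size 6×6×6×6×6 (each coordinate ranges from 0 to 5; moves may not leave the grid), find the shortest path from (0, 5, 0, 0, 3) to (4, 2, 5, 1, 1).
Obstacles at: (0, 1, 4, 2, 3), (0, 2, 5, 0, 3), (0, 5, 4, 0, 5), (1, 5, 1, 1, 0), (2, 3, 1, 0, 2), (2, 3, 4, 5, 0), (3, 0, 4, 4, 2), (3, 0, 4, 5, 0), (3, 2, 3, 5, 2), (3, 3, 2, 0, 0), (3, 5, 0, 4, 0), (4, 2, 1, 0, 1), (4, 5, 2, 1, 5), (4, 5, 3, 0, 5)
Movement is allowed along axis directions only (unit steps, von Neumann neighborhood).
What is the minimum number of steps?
15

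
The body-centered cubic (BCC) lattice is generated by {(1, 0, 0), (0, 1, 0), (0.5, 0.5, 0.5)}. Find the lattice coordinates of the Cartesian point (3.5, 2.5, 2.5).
b₁ + 5b₃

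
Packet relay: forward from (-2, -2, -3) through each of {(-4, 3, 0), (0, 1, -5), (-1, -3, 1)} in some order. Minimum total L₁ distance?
27
(one optimal route: (-2, -2, -3) → (-1, -3, 1) → (-4, 3, 0) → (0, 1, -5))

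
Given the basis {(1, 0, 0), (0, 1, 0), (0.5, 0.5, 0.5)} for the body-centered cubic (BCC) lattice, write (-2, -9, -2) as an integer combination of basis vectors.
-7b₂ - 4b₃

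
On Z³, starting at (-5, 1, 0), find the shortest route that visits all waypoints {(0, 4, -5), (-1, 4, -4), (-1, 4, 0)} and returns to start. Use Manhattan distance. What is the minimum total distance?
26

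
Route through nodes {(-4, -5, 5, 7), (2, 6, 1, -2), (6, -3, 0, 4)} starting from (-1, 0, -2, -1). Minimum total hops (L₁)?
53
(one optimal route: (-1, 0, -2, -1) → (2, 6, 1, -2) → (6, -3, 0, 4) → (-4, -5, 5, 7))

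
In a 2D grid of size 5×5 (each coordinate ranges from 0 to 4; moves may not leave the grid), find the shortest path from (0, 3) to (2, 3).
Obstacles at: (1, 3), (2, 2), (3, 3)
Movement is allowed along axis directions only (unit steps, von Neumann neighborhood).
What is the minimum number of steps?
4
(one shortest path: (0, 3) → (0, 4) → (1, 4) → (2, 4) → (2, 3))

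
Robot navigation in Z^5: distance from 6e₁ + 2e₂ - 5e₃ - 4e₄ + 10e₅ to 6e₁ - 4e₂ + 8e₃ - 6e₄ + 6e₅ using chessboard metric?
13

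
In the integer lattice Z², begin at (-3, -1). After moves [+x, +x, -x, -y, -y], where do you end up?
(-2, -3)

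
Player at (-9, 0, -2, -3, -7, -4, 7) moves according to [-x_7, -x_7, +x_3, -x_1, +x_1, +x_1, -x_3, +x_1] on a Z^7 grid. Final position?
(-7, 0, -2, -3, -7, -4, 5)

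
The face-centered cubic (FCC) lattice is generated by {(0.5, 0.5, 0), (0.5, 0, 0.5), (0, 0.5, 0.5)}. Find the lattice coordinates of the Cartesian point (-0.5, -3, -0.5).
-3b₁ + 2b₂ - 3b₃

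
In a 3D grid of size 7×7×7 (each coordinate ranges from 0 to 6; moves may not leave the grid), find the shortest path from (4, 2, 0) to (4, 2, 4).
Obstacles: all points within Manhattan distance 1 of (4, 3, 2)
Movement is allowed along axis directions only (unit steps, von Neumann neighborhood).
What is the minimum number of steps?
6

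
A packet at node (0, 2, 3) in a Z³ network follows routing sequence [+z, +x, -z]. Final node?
(1, 2, 3)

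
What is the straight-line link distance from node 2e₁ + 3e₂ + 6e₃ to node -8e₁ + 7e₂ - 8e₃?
17.6635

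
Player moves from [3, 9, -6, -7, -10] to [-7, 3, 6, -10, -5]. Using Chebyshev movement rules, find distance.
12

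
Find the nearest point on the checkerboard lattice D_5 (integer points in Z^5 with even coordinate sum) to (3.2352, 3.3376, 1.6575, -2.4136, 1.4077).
(3, 3, 2, -3, 1)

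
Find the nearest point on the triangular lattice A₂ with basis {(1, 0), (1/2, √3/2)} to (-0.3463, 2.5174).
(-0.5, 2.598)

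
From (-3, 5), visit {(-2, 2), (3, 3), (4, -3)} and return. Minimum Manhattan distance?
30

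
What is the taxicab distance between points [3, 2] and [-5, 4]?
10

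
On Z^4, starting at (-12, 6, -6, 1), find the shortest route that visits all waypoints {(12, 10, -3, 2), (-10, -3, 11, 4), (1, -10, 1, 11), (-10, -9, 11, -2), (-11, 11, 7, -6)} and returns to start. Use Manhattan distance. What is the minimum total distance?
178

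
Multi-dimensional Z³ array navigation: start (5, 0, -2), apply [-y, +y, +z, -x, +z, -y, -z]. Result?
(4, -1, -1)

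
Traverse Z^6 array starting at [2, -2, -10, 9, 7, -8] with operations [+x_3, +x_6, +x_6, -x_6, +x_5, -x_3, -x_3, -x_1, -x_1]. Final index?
(0, -2, -11, 9, 8, -7)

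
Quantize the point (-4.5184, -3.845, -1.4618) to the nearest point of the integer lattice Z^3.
(-5, -4, -1)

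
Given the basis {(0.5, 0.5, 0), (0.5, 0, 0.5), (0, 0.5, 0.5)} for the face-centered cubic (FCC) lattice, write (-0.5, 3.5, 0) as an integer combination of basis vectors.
3b₁ - 4b₂ + 4b₃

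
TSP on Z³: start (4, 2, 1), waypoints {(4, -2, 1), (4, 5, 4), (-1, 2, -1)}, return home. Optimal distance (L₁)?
34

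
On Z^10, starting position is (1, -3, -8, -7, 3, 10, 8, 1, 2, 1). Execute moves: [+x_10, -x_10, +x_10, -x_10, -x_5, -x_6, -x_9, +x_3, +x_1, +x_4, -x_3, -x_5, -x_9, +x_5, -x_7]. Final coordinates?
(2, -3, -8, -6, 2, 9, 7, 1, 0, 1)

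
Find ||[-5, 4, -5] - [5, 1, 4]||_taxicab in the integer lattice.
22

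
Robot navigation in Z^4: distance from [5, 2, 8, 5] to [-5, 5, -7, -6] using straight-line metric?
21.3307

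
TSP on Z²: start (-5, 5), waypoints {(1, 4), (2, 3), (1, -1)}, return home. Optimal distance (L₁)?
26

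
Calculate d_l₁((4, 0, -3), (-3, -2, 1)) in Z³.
13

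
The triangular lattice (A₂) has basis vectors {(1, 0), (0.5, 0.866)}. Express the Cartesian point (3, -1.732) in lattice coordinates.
4b₁ - 2b₂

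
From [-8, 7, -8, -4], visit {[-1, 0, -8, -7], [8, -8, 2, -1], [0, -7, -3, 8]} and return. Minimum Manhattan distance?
112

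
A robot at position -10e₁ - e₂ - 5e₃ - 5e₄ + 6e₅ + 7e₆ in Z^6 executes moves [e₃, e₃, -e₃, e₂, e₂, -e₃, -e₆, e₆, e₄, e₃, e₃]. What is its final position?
(-10, 1, -3, -4, 6, 7)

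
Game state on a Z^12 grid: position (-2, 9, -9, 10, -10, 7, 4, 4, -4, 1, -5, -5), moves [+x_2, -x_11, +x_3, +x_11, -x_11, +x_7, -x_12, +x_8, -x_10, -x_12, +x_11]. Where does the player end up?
(-2, 10, -8, 10, -10, 7, 5, 5, -4, 0, -5, -7)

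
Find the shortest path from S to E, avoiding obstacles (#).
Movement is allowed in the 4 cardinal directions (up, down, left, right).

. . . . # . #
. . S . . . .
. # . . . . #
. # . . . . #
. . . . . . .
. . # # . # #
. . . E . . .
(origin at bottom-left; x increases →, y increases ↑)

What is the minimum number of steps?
8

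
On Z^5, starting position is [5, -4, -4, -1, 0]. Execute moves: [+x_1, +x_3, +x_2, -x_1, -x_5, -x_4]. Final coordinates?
(5, -3, -3, -2, -1)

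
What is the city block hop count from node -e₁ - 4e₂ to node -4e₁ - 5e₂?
4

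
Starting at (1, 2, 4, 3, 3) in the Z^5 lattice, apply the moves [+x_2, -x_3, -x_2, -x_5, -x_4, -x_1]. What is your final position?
(0, 2, 3, 2, 2)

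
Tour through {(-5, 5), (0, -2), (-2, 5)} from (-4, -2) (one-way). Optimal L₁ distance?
16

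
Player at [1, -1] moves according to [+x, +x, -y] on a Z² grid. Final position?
(3, -2)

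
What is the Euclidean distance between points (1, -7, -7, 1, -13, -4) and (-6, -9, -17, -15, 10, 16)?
36.5787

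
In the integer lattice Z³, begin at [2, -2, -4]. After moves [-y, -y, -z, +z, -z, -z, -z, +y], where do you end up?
(2, -3, -7)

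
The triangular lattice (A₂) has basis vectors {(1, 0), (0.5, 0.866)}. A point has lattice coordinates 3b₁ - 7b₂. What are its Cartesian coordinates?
(-0.5, -6.062)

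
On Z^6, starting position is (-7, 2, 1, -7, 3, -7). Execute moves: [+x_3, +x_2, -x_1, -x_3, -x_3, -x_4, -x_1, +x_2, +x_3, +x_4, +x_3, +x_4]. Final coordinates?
(-9, 4, 2, -6, 3, -7)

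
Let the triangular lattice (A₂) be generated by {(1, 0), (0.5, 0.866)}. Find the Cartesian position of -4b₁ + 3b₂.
(-2.5, 2.598)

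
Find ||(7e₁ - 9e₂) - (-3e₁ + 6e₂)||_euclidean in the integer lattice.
18.0278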